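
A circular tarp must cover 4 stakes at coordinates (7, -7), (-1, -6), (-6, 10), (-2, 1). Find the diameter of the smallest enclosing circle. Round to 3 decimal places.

The farthest pair is (7, -7)–(-6, 10) with squared distance 458. The circle on this segment as diameter has centre (0.5, 1.5) and r² = 458/4 = 114.5.
Check (-1, -6): distance² to centre = 58.5 ≤ 114.5, so it lies inside.
All remaining points lie in this disk, and no smaller disk contains both endpoints, so this is the minimum enclosing circle.
Diameter = 2r = 2√(114.5) ≈ 21.401.

21.401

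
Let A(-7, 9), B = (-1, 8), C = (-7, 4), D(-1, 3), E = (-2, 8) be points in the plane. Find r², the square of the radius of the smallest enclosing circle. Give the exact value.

18

The minimum enclosing circle of a finite set is fixed by two of the points (as a diameter) or three (as a circumcircle).
The farthest pair is A–D with squared distance 72. The circle on this segment as diameter has centre (-4, 6) and r² = 72/4 = 18.
Check B: distance² to centre = 13 ≤ 18, so it lies inside.
All remaining points lie in this disk, and no smaller disk contains both endpoints, so this is the minimum enclosing circle.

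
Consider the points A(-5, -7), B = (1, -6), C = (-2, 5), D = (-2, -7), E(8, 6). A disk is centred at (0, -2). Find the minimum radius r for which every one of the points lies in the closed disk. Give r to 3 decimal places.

11.314

The required radius is the distance from (0, -2) to the farthest point.
Squared distances: 50, 17, 53, 29, 128.
Maximum is 128, attained at E.
r = √128 ≈ 11.314.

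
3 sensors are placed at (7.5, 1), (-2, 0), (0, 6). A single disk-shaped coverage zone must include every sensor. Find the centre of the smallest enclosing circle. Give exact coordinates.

(115/44, 79/44)

Call the three points A, B, C in the order given.
Side lengths²: AB² = 91.25, AC² = 81.25, BC² = 40.
Since AB² = 91.25 < 81.25 + 40 = 121.25, the triangle is acute, so the smallest enclosing circle is the circumcircle.
Circumcentre = (115/44, 79/44), r² = 23725/968.
Centre = (115/44, 79/44).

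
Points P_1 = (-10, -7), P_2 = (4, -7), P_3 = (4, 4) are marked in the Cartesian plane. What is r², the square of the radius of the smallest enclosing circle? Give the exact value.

Side lengths²: P_1P_2² = 196, P_1P_3² = 317, P_2P_3² = 121.
Since P_1P_3² = 317 ≥ 196 + 121 = 317, the angle opposite P_1P_3 is not acute, so the smallest enclosing circle has P_1P_3 as diameter.
Centre = midpoint of P_1P_3 = (-3, -1.5), r² = 317/4 = 79.25.

79.25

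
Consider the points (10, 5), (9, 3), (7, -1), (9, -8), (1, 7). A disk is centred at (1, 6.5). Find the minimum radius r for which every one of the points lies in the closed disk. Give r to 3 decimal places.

The required radius is the distance from (1, 6.5) to the farthest point.
Squared distances: 83.25, 76.25, 92.25, 274.25, 0.25.
Maximum is 274.25, attained at (9, -8).
r = √(274.25) ≈ 16.560.

16.560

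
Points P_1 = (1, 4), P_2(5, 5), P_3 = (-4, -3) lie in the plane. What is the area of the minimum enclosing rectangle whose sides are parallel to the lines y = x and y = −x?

25.5

In coordinates u = x + y, v = x − y the rectangle is axis-aligned; the map (x,y)→(u,v) scales areas by 2.
u-values: 5, 10, -7; range = 10 − (-7) = 17.
v-values: -3, 0, -1; range = 0 − (-3) = 3.
Area = (17 × 3) / 2 = 25.5.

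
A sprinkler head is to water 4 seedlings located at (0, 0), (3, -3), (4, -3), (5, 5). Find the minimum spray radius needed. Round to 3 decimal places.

4.123

By Welzl's lemma the MEC is supported by two points (diametrically opposite) or three points (on a circumcircle).
The farthest pair is (3, -3)–(5, 5) with squared distance 68. The circle on this segment as diameter has centre (4, 1) and r² = 68/4 = 17.
Check (0, 0): distance² to centre = 17 ≤ 17, so it lies inside.
All remaining points lie in this disk, and no smaller disk contains both endpoints, so this is the minimum enclosing circle.
r = √17 ≈ 4.123.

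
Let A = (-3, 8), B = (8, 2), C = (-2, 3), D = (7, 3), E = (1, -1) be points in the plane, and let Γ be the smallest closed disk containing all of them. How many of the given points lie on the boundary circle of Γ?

By Welzl's lemma the MEC is supported by two points (diametrically opposite) or three points (on a circumcircle).
The farthest pair is A–B with squared distance 157. The circle on this segment as diameter has centre (2.5, 5) and r² = 157/4 = 39.25.
Check C: distance² to centre = 24.25 ≤ 39.25, so it lies inside.
All remaining points lie in this disk, and no smaller disk contains both endpoints, so this is the minimum enclosing circle.
The points at distance exactly r from the centre are A, B — 2 points.

2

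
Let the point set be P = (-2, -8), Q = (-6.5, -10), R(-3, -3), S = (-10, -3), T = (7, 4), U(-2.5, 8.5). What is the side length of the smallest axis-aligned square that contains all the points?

The bounding box has width 17 and height 18.5.
An axis-aligned square enclosing the set must have side ≥ max(width, height).
So the minimum side is max(17, 18.5) = 18.5.

18.5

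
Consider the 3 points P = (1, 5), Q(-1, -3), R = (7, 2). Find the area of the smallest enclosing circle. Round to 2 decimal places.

Side lengths²: PQ² = 68, PR² = 45, QR² = 89.
Since QR² = 89 < 68 + 45 = 113, the triangle is acute, so the smallest enclosing circle is the circumcircle.
Circumcentre = (22/9, 7/18), r² = 7565/324.
Area = π·r² = π·7565/324 ≈ 73.35.

73.35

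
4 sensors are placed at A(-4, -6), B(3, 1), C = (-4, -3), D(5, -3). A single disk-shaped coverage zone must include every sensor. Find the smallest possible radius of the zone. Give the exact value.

5

The minimum enclosing circle of a finite set is fixed by two of the points (as a diameter) or three (as a circumcircle).
The minimum enclosing circle is determined by three boundary points: A, B, D.
Their circumcentre is (0, -3) with r² = 25.
The farthest remaining point C is at distance² 16 ≤ 25.
r = √25 = 5.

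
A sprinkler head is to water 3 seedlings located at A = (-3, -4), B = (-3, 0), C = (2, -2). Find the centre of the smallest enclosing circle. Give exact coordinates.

Side lengths²: AB² = 16, AC² = 29, BC² = 29.
Since BC² = 29 < 29 + 16 = 45, the triangle is acute, so the smallest enclosing circle is the circumcircle.
Circumcentre = (-0.9, -2), r² = 8.41.
Centre = (-0.9, -2).

(-0.9, -2)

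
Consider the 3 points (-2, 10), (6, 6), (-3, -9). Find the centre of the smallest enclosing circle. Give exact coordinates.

Call the three points A, B, C in the order given.
Side lengths²: AB² = 80, AC² = 362, BC² = 306.
Since AC² = 362 < 306 + 80 = 386, the triangle is acute, so the smallest enclosing circle is the circumcircle.
Circumcentre = (-23/13, 6/13), r² = 15385/169.
Centre = (-23/13, 6/13).

(-23/13, 6/13)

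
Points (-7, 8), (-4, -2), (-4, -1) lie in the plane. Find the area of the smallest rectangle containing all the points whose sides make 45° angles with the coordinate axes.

45.5

In coordinates u = x + y, v = x − y the rectangle is axis-aligned; the map (x,y)→(u,v) scales areas by 2.
u-values: 1, -6, -5; range = 1 − (-6) = 7.
v-values: -15, -2, -3; range = -2 − (-15) = 13.
Area = (7 × 13) / 2 = 45.5.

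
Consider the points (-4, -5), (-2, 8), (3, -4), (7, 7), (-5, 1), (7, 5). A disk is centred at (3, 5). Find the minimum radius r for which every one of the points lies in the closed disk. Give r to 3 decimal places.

The required radius is the distance from (3, 5) to the farthest point.
Squared distances: 149, 34, 81, 20, 80, 16.
Maximum is 149, attained at (-4, -5).
r = √149 ≈ 12.207.

12.207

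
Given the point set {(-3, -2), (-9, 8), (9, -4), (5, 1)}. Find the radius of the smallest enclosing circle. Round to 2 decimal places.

10.82

By Welzl's lemma the MEC is supported by two points (diametrically opposite) or three points (on a circumcircle).
The farthest pair is (-9, 8)–(9, -4) with squared distance 468. The circle on this segment as diameter has centre (0, 2) and r² = 468/4 = 117.
Check (-3, -2): distance² to centre = 25 ≤ 117, so it lies inside.
All remaining points lie in this disk, and no smaller disk contains both endpoints, so this is the minimum enclosing circle.
r = √117 ≈ 10.82.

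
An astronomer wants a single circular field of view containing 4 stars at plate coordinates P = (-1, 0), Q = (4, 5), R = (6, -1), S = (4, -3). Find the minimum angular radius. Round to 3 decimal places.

4.123

The minimum enclosing circle is determined by three boundary points: P, Q, S.
Their circumcentre is (3, 1) with r² = 17.
The farthest remaining point R is at distance² 13 ≤ 17.
r = √17 ≈ 4.123.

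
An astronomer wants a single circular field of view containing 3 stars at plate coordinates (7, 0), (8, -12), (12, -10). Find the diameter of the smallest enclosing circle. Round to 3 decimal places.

12.042

Call the three points A, B, C in the order given.
Side lengths²: AB² = 145, AC² = 125, BC² = 20.
Since AB² = 145 ≥ 125 + 20 = 145, the angle opposite AB is not acute, so the smallest enclosing circle has AB as diameter.
Centre = midpoint of AB = (7.5, -6), r² = 145/4 = 36.25.
Diameter = 2r = 2√(36.25) ≈ 12.042.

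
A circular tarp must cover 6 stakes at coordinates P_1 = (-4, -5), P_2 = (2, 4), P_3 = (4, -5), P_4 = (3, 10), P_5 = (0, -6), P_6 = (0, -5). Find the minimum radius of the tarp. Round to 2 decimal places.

8.29

A smallest enclosing disk is always determined by at most three of the input points on its boundary.
The minimum enclosing circle is determined by three boundary points: P_1, P_3, P_4.
Their circumcentre is (0, 34/15) with r² = 15481/225.
The farthest remaining point P_5 is at distance² 15376/225 ≤ 15481/225.
r = √(15481/225) ≈ 8.29.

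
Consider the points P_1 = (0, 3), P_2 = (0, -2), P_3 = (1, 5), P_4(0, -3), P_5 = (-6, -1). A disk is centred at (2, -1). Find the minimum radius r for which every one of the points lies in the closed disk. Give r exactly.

The required radius is the distance from (2, -1) to the farthest point.
Squared distances: 20, 5, 37, 8, 64.
Maximum is 64, attained at P_5.
r = √64 = 8.

8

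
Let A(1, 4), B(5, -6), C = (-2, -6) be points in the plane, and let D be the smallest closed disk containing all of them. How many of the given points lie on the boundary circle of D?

Side lengths²: AB² = 116, AC² = 109, BC² = 49.
Since AB² = 116 < 109 + 49 = 158, the triangle is acute, so the smallest enclosing circle is the circumcircle.
Circumcentre = (1.5, -1.6), r² = 31.61.
The points at distance exactly r from the centre are A, B, C — 3 points.

3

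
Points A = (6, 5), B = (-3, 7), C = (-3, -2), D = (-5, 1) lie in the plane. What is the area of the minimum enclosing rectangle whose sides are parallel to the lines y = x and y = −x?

In coordinates u = x + y, v = x − y the rectangle is axis-aligned; the map (x,y)→(u,v) scales areas by 2.
u-values: 11, 4, -5, -4; range = 11 − (-5) = 16.
v-values: 1, -10, -1, -6; range = 1 − (-10) = 11.
Area = (16 × 11) / 2 = 88.

88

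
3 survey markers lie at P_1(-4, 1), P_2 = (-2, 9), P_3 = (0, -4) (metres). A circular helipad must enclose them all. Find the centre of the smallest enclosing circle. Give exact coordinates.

Side lengths²: P_1P_2² = 68, P_1P_3² = 41, P_2P_3² = 173.
Since P_2P_3² = 173 ≥ 68 + 41 = 109, the angle opposite P_2P_3 is not acute, so the smallest enclosing circle has P_2P_3 as diameter.
Centre = midpoint of P_2P_3 = (-1, 2.5), r² = 173/4 = 43.25.
Centre = (-1, 2.5).

(-1, 2.5)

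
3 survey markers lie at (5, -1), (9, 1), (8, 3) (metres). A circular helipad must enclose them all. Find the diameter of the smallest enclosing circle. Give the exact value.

5

Call the three points A, B, C in the order given.
Side lengths²: AB² = 20, AC² = 25, BC² = 5.
Since AC² = 25 ≥ 20 + 5 = 25, the angle opposite AC is not acute, so the smallest enclosing circle has AC as diameter.
Centre = midpoint of AC = (6.5, 1), r² = 25/4 = 6.25.
Diameter = 2r = 2√(6.25) = 5.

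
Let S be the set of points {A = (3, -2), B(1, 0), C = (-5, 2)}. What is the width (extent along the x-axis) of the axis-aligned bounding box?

max x = 3, min x = -5, so width = 8.

8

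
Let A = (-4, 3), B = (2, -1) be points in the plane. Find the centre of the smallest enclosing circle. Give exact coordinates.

(-1, 1)

The smallest circle enclosing two points has them as diameter endpoints.
Centre = midpoint = (-1, 1); r² = |AB|²/4 = 52/4 = 13.
Centre = (-1, 1).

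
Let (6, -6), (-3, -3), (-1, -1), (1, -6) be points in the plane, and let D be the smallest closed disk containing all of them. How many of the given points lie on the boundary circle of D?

By Welzl's lemma the MEC is supported by two points (diametrically opposite) or three points (on a circumcircle).
The farthest pair is (6, -6)–(-3, -3) with squared distance 90. The circle on this segment as diameter has centre (1.5, -4.5) and r² = 90/4 = 22.5.
Check (-1, -1): distance² to centre = 18.5 ≤ 22.5, so it lies inside.
All remaining points lie in this disk, and no smaller disk contains both endpoints, so this is the minimum enclosing circle.
The points at distance exactly r from the centre are (6, -6), (-3, -3) — 2 points.

2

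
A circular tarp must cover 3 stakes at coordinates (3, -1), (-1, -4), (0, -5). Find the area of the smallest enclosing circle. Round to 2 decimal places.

Call the three points A, B, C in the order given.
Side lengths²: AB² = 25, AC² = 25, BC² = 2.
Since AC² = 25 < 25 + 2 = 27, the triangle is acute, so the smallest enclosing circle is the circumcircle.
Circumcentre = (17/14, -39/14), r² = 625/98.
Area = π·r² = π·625/98 ≈ 20.04.

20.04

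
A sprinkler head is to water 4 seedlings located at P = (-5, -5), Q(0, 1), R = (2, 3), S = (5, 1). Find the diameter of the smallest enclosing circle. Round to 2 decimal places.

11.66

By Welzl's lemma the MEC is supported by two points (diametrically opposite) or three points (on a circumcircle).
The farthest pair is P–S with squared distance 136. The circle on this segment as diameter has centre (0, -2) and r² = 136/4 = 34.
Check Q: distance² to centre = 9 ≤ 34, so it lies inside.
All remaining points lie in this disk, and no smaller disk contains both endpoints, so this is the minimum enclosing circle.
Diameter = 2r = 2√34 ≈ 11.66.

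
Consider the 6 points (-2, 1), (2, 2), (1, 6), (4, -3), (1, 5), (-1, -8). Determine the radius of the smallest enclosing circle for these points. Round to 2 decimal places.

The minimum enclosing circle of a finite set is fixed by two of the points (as a diameter) or three (as a circumcircle).
The farthest pair is (1, 6)–(-1, -8) with squared distance 200. The circle on this segment as diameter has centre (0, -1) and r² = 200/4 = 50.
Check (-2, 1): distance² to centre = 8 ≤ 50, so it lies inside.
All remaining points lie in this disk, and no smaller disk contains both endpoints, so this is the minimum enclosing circle.
r = √50 ≈ 7.07.

7.07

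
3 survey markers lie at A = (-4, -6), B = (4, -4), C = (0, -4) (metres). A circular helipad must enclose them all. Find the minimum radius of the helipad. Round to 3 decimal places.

4.123

Side lengths²: AB² = 68, AC² = 20, BC² = 16.
Since AB² = 68 ≥ 20 + 16 = 36, the angle opposite AB is not acute, so the smallest enclosing circle has AB as diameter.
Centre = midpoint of AB = (0, -5), r² = 68/4 = 17.
r = √17 ≈ 4.123.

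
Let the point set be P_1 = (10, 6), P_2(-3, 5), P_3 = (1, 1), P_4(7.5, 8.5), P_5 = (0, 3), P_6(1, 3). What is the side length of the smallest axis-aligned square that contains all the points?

The bounding box has width 13 and height 7.5.
An axis-aligned square enclosing the set must have side ≥ max(width, height).
So the minimum side is max(13, 7.5) = 13.

13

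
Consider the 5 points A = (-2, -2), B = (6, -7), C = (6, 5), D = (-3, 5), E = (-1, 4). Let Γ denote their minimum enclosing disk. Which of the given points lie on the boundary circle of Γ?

B, C, D

A smallest enclosing disk is always determined by at most three of the input points on its boundary.
The farthest pair is B–D with squared distance 225. The circle on this segment as diameter has centre (1.5, -1) and r² = 225/4 = 56.25.
Check A: distance² to centre = 13.25 ≤ 56.25, so it lies inside.
All remaining points lie in this disk, and no smaller disk contains both endpoints, so this is the minimum enclosing circle.
The points at distance exactly r from the centre are B, C, D — 3 points.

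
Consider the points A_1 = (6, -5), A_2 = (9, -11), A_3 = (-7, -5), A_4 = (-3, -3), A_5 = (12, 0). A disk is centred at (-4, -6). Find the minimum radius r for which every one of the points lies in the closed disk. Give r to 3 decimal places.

17.088

The required radius is the distance from (-4, -6) to the farthest point.
Squared distances: 101, 194, 10, 10, 292.
Maximum is 292, attained at A_5.
r = √292 ≈ 17.088.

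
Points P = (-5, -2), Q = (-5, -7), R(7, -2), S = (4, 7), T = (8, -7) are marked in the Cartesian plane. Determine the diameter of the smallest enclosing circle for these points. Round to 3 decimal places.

The minimum enclosing circle of a finite set is fixed by two of the points (as a diameter) or three (as a circumcircle).
The minimum enclosing circle is determined by three boundary points: Q, S, T.
Their circumcentre is (1.5, -9/7) with r² = 14681/196.
The farthest remaining point P is at distance² 8381/196 ≤ 14681/196.
Diameter = 2r = 2√(14681/196) ≈ 17.309.

17.309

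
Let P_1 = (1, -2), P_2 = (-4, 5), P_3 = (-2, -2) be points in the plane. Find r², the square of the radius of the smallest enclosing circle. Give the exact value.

18.5

Side lengths²: P_1P_2² = 74, P_1P_3² = 9, P_2P_3² = 53.
Since P_1P_2² = 74 ≥ 53 + 9 = 62, the angle opposite P_1P_2 is not acute, so the smallest enclosing circle has P_1P_2 as diameter.
Centre = midpoint of P_1P_2 = (-1.5, 1.5), r² = 74/4 = 18.5.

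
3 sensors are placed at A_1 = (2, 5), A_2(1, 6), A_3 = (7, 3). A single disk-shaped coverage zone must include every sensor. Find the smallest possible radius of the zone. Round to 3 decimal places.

Side lengths²: A_1A_2² = 2, A_1A_3² = 29, A_2A_3² = 45.
Since A_2A_3² = 45 ≥ 29 + 2 = 31, the angle opposite A_2A_3 is not acute, so the smallest enclosing circle has A_2A_3 as diameter.
Centre = midpoint of A_2A_3 = (4, 4.5), r² = 45/4 = 11.25.
r = √(11.25) ≈ 3.354.

3.354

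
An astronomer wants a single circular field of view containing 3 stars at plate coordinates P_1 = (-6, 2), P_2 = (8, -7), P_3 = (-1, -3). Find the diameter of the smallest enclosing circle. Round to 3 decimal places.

16.643

Side lengths²: P_1P_2² = 277, P_1P_3² = 50, P_2P_3² = 97.
Since P_1P_2² = 277 ≥ 97 + 50 = 147, the angle opposite P_1P_2 is not acute, so the smallest enclosing circle has P_1P_2 as diameter.
Centre = midpoint of P_1P_2 = (1, -2.5), r² = 277/4 = 69.25.
Diameter = 2r = 2√(69.25) ≈ 16.643.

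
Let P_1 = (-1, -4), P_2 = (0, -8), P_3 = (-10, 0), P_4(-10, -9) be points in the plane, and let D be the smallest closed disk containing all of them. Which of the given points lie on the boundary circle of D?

P_2, P_3, P_4

The minimum enclosing circle is determined by three boundary points: P_2, P_3, P_4.
Their circumcentre is (-5.4, -4.5) with r² = 41.41.
The farthest remaining point P_1 is at distance² 19.61 ≤ 41.41.
The points at distance exactly r from the centre are P_2, P_3, P_4 — 3 points.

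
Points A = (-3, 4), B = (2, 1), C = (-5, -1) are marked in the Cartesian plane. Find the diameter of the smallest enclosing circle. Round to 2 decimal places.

Side lengths²: AB² = 34, AC² = 29, BC² = 53.
Since BC² = 53 < 34 + 29 = 63, the triangle is acute, so the smallest enclosing circle is the circumcircle.
Circumcentre = (-103/62, 35/62), r² = 26129/1922.
Diameter = 2r = 2√(26129/1922) ≈ 7.37.

7.37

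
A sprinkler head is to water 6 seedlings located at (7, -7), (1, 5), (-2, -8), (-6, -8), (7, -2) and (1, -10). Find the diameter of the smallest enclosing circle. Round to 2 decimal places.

The minimum enclosing circle of a finite set is fixed by two of the points (as a diameter) or three (as a circumcircle).
The minimum enclosing circle is determined by three boundary points: (7, -7), (1, 5), (-6, -8).
Their circumcentre is (4/27, -79/27) with r² = 46325/729.
The farthest remaining point (1, -10) is at distance² 37010/729 ≤ 46325/729.
Diameter = 2r = 2√(46325/729) ≈ 15.94.

15.94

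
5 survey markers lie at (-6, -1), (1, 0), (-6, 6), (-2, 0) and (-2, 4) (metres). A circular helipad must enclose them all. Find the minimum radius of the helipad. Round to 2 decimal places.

By Welzl's lemma the MEC is supported by two points (diametrically opposite) or three points (on a circumcircle).
The minimum enclosing circle is determined by three boundary points: (-6, -1), (1, 0), (-6, 6).
Their circumcentre is (-41/14, 2.5) with r² = 2125/98.
The farthest remaining point (-2, 0) is at distance² 697/98 ≤ 2125/98.
r = √(2125/98) ≈ 4.66.

4.66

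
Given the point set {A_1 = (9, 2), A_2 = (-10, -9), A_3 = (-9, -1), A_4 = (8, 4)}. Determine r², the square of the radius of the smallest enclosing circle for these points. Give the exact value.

123.25

The minimum enclosing circle of a finite set is fixed by two of the points (as a diameter) or three (as a circumcircle).
The farthest pair is A_2–A_4 with squared distance 493. The circle on this segment as diameter has centre (-1, -2.5) and r² = 493/4 = 123.25.
Check A_1: distance² to centre = 120.25 ≤ 123.25, so it lies inside.
All remaining points lie in this disk, and no smaller disk contains both endpoints, so this is the minimum enclosing circle.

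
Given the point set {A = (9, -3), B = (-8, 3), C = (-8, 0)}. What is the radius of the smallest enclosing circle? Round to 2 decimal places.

9.01

Side lengths²: AB² = 325, AC² = 298, BC² = 9.
Since AB² = 325 ≥ 298 + 9 = 307, the angle opposite AB is not acute, so the smallest enclosing circle has AB as diameter.
Centre = midpoint of AB = (0.5, 0), r² = 325/4 = 81.25.
r = √(81.25) ≈ 9.01.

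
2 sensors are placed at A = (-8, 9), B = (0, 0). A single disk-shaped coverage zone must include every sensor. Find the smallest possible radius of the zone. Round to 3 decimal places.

The smallest circle enclosing two points has them as diameter endpoints.
Centre = midpoint = (-4, 4.5); r² = |AB|²/4 = 145/4 = 36.25.
r = √(36.25) ≈ 6.021.

6.021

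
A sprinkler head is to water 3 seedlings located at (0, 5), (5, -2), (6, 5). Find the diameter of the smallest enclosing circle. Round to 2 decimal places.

Call the three points A, B, C in the order given.
Side lengths²: AB² = 74, AC² = 36, BC² = 50.
Since AB² = 74 < 50 + 36 = 86, the triangle is acute, so the smallest enclosing circle is the circumcircle.
Circumcentre = (3, 13/7), r² = 925/49.
Diameter = 2r = 2√(925/49) ≈ 8.69.

8.69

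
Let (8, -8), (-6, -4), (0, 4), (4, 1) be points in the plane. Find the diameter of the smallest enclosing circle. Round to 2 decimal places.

A smallest enclosing disk is always determined by at most three of the input points on its boundary.
The minimum enclosing circle is determined by three boundary points: (8, -8), (-6, -4), (0, 4).
Their circumcentre is (29/17, -60/17) with r² = 17225/289.
The farthest remaining point (4, 1) is at distance² 7450/289 ≤ 17225/289.
Diameter = 2r = 2√(17225/289) ≈ 15.44.

15.44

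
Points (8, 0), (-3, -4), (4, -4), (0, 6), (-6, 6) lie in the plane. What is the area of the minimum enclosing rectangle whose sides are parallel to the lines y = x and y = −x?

150

In coordinates u = x + y, v = x − y the rectangle is axis-aligned; the map (x,y)→(u,v) scales areas by 2.
u-values: 8, -7, 0, 6, 0; range = 8 − (-7) = 15.
v-values: 8, 1, 8, -6, -12; range = 8 − (-12) = 20.
Area = (15 × 20) / 2 = 150.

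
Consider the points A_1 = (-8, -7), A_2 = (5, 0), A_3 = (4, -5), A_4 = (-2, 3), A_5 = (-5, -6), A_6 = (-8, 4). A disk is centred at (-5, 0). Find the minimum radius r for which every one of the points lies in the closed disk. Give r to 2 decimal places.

The required radius is the distance from (-5, 0) to the farthest point.
Squared distances: 58, 100, 106, 18, 36, 25.
Maximum is 106, attained at A_3.
r = √106 ≈ 10.30.

10.30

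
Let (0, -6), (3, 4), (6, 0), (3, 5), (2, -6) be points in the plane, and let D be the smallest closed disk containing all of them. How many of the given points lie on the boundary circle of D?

The farthest pair is (0, -6)–(3, 5) with squared distance 130. The circle on this segment as diameter has centre (1.5, -0.5) and r² = 130/4 = 32.5.
Check (3, 4): distance² to centre = 22.5 ≤ 32.5, so it lies inside.
All remaining points lie in this disk, and no smaller disk contains both endpoints, so this is the minimum enclosing circle.
The points at distance exactly r from the centre are (0, -6), (3, 5) — 2 points.

2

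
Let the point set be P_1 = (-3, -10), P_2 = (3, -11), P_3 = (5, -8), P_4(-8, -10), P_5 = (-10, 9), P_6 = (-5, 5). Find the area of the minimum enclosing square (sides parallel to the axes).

The bounding box has width 15 and height 20.
An axis-aligned square enclosing the set must have side ≥ max(width, height).
So the minimum side is max(15, 20) = 20.
Area = 20² = 400.

400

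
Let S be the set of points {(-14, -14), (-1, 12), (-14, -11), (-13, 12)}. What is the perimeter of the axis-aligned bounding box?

78

Width = max x − min x = -1 − (-14) = 13.
Height = max y − min y = 12 − (-14) = 26.
Perimeter = 2(13 + 26) = 78.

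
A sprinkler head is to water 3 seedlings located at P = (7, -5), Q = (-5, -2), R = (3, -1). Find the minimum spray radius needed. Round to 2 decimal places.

Side lengths²: PQ² = 153, PR² = 32, QR² = 65.
Since PQ² = 153 ≥ 65 + 32 = 97, the angle opposite PQ is not acute, so the smallest enclosing circle has PQ as diameter.
Centre = midpoint of PQ = (1, -3.5), r² = 153/4 = 38.25.
r = √(38.25) ≈ 6.18.

6.18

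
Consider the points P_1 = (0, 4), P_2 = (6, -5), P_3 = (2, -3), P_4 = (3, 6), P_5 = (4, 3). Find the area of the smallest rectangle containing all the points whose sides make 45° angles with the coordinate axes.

In coordinates u = x + y, v = x − y the rectangle is axis-aligned; the map (x,y)→(u,v) scales areas by 2.
u-values: 4, 1, -1, 9, 7; range = 9 − (-1) = 10.
v-values: -4, 11, 5, -3, 1; range = 11 − (-4) = 15.
Area = (10 × 15) / 2 = 75.

75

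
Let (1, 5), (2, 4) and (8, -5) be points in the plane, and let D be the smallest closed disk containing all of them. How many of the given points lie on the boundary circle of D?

Call the three points A, B, C in the order given.
Side lengths²: AB² = 2, AC² = 149, BC² = 117.
Since AC² = 149 ≥ 117 + 2 = 119, the angle opposite AC is not acute, so the smallest enclosing circle has AC as diameter.
Centre = midpoint of AC = (4.5, 0), r² = 149/4 = 37.25.
The points at distance exactly r from the centre are (1, 5), (8, -5) — 2 points.

2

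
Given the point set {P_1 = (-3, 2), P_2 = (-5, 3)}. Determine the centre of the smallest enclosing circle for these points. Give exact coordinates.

(-4, 2.5)

The smallest circle enclosing two points has them as diameter endpoints.
Centre = midpoint = (-4, 2.5); r² = |P_1P_2|²/4 = 5/4 = 1.25.
Centre = (-4, 2.5).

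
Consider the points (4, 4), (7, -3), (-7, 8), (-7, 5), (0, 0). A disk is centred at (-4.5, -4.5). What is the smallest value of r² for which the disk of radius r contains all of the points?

The required radius is the distance from (-4.5, -4.5) to the farthest point.
Squared distances: 144.5, 134.5, 162.5, 96.5, 40.5.
Maximum is 162.5, attained at (-7, 8).

162.5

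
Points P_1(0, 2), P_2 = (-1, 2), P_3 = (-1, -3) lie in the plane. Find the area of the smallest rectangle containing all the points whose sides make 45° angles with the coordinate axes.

In coordinates u = x + y, v = x − y the rectangle is axis-aligned; the map (x,y)→(u,v) scales areas by 2.
u-values: 2, 1, -4; range = 2 − (-4) = 6.
v-values: -2, -3, 2; range = 2 − (-3) = 5.
Area = (6 × 5) / 2 = 15.

15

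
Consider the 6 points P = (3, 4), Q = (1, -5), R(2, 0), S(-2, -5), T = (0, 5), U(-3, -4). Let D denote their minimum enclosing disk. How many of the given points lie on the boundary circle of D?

By Welzl's lemma the MEC is supported by two points (diametrically opposite) or three points (on a circumcircle).
The minimum enclosing circle is determined by three boundary points: P, S, T.
Their circumcentre is (-0.0625, -0.1875) with r² = 26.9140625.
The farthest remaining point Q is at distance² 24.2890625 ≤ 26.9140625.
The points at distance exactly r from the centre are P, S, T — 3 points.

3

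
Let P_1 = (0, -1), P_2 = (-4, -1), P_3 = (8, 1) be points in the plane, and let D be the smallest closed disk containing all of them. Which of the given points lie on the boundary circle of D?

Side lengths²: P_1P_2² = 16, P_1P_3² = 68, P_2P_3² = 148.
Since P_2P_3² = 148 ≥ 68 + 16 = 84, the angle opposite P_2P_3 is not acute, so the smallest enclosing circle has P_2P_3 as diameter.
Centre = midpoint of P_2P_3 = (2, 0), r² = 148/4 = 37.
The points at distance exactly r from the centre are P_2, P_3 — 2 points.

P_2, P_3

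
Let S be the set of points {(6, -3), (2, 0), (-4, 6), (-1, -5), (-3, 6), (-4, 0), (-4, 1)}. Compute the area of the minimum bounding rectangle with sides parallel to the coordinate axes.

110

x ranges over [-4, 6], width 10.
y ranges over [-5, 6], height 11.
Area = 10 × 11 = 110.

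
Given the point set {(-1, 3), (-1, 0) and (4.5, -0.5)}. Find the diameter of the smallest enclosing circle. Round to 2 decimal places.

6.52

Call the three points A, B, C in the order given.
Side lengths²: AB² = 9, AC² = 42.5, BC² = 30.5.
Since AC² = 42.5 ≥ 30.5 + 9 = 39.5, the angle opposite AC is not acute, so the smallest enclosing circle has AC as diameter.
Centre = midpoint of AC = (1.75, 1.25), r² = 42.5/4 = 10.625.
Diameter = 2r = 2√(10.625) ≈ 6.52.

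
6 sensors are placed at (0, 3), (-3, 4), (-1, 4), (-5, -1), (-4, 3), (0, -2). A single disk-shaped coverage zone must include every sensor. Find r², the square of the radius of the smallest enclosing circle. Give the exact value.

A smallest enclosing disk is always determined by at most three of the input points on its boundary.
The minimum enclosing circle is determined by three boundary points: (-1, 4), (-5, -1), (0, -2).
Their circumcentre is (-119/58, 43/58) with r² = 19721/1682.
The farthest remaining point (-3, 4) is at distance² 19373/1682 ≤ 19721/1682.

19721/1682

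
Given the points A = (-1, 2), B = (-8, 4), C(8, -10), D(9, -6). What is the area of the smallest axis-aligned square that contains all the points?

289

The bounding box has width 17 and height 14.
An axis-aligned square enclosing the set must have side ≥ max(width, height).
So the minimum side is max(17, 14) = 17.
Area = 17² = 289.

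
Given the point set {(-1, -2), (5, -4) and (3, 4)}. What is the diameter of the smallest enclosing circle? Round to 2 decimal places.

8.55

Call the three points A, B, C in the order given.
Side lengths²: AB² = 40, AC² = 52, BC² = 68.
Since BC² = 68 < 52 + 40 = 92, the triangle is acute, so the smallest enclosing circle is the circumcircle.
Circumcentre = (32/11, -3/11), r² = 2210/121.
Diameter = 2r = 2√(2210/121) ≈ 8.55.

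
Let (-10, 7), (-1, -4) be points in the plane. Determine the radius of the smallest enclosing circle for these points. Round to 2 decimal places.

The smallest circle enclosing two points has them as diameter endpoints.
Centre = midpoint = (-5.5, 1.5); r² = |(-10, 7)−(-1, -4)|²/4 = 202/4 = 50.5.
r = √(50.5) ≈ 7.11.

7.11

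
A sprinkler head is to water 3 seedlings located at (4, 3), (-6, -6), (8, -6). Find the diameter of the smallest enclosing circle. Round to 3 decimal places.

Call the three points A, B, C in the order given.
Side lengths²: AB² = 181, AC² = 97, BC² = 196.
Since BC² = 196 < 181 + 97 = 278, the triangle is acute, so the smallest enclosing circle is the circumcircle.
Circumcentre = (1, -67/18), r² = 17557/324.
Diameter = 2r = 2√(17557/324) ≈ 14.723.

14.723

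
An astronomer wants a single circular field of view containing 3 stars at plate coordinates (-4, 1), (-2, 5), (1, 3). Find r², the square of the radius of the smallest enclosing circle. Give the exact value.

Call the three points A, B, C in the order given.
Side lengths²: AB² = 20, AC² = 29, BC² = 13.
Since AC² = 29 < 20 + 13 = 33, the triangle is acute, so the smallest enclosing circle is the circumcircle.
Circumcentre = (-1.625, 2.3125), r² = 7.36328125.

7.36328125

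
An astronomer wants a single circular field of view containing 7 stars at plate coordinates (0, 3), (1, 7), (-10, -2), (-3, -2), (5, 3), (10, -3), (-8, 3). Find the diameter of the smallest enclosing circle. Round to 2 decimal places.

By Welzl's lemma the MEC is supported by two points (diametrically opposite) or three points (on a circumcircle).
The farthest pair is (-10, -2)–(10, -3) with squared distance 401. The circle on this segment as diameter has centre (0, -2.5) and r² = 401/4 = 100.25.
Check (0, 3): distance² to centre = 30.25 ≤ 100.25, so it lies inside.
All remaining points lie in this disk, and no smaller disk contains both endpoints, so this is the minimum enclosing circle.
Diameter = 2r = 2√(100.25) ≈ 20.02.

20.02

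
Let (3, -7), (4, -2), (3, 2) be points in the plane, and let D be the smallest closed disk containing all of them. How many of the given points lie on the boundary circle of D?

2

Call the three points A, B, C in the order given.
Side lengths²: AB² = 26, AC² = 81, BC² = 17.
Since AC² = 81 ≥ 26 + 17 = 43, the angle opposite AC is not acute, so the smallest enclosing circle has AC as diameter.
Centre = midpoint of AC = (3, -2.5), r² = 81/4 = 20.25.
The points at distance exactly r from the centre are (3, -7), (3, 2) — 2 points.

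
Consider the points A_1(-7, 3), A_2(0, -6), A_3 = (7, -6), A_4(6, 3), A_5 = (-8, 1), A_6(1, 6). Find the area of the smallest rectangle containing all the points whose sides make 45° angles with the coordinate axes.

184

In coordinates u = x + y, v = x − y the rectangle is axis-aligned; the map (x,y)→(u,v) scales areas by 2.
u-values: -4, -6, 1, 9, -7, 7; range = 9 − (-7) = 16.
v-values: -10, 6, 13, 3, -9, -5; range = 13 − (-10) = 23.
Area = (16 × 23) / 2 = 184.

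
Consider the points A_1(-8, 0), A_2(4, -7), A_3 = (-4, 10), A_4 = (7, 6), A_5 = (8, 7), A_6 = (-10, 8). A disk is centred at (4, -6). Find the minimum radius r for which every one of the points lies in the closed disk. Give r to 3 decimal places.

19.799

The required radius is the distance from (4, -6) to the farthest point.
Squared distances: 180, 1, 320, 153, 185, 392.
Maximum is 392, attained at A_6.
r = √392 ≈ 19.799.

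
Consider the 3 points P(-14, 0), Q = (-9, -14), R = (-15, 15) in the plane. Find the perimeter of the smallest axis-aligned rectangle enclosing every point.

70

Width = max x − min x = -9 − (-15) = 6.
Height = max y − min y = 15 − (-14) = 29.
Perimeter = 2(6 + 29) = 70.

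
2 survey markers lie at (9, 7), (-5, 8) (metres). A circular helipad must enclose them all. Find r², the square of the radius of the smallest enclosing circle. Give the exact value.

The smallest circle enclosing two points has them as diameter endpoints.
Centre = midpoint = (2, 7.5); r² = |(9, 7)−(-5, 8)|²/4 = 197/4 = 49.25.

49.25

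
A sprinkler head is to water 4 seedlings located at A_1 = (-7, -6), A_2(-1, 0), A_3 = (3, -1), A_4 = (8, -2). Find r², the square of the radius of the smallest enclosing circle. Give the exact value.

60.25

The minimum enclosing circle of a finite set is fixed by two of the points (as a diameter) or three (as a circumcircle).
The farthest pair is A_1–A_4 with squared distance 241. The circle on this segment as diameter has centre (0.5, -4) and r² = 241/4 = 60.25.
Check A_2: distance² to centre = 18.25 ≤ 60.25, so it lies inside.
All remaining points lie in this disk, and no smaller disk contains both endpoints, so this is the minimum enclosing circle.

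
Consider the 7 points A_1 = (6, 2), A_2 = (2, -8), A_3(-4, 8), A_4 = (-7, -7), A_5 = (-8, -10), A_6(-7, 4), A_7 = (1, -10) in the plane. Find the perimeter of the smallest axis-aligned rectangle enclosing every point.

Width = max x − min x = 6 − (-8) = 14.
Height = max y − min y = 8 − (-10) = 18.
Perimeter = 2(14 + 18) = 64.

64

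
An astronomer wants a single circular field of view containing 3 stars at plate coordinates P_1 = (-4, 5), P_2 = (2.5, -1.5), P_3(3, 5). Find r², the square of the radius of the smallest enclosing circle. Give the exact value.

21.25

Side lengths²: P_1P_2² = 84.5, P_1P_3² = 49, P_2P_3² = 42.5.
Since P_1P_2² = 84.5 < 49 + 42.5 = 91.5, the triangle is acute, so the smallest enclosing circle is the circumcircle.
Circumcentre = (-0.5, 2), r² = 21.25.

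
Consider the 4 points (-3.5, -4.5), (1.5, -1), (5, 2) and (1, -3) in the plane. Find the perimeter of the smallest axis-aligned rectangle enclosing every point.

Width = max x − min x = 5 − (-3.5) = 8.5.
Height = max y − min y = 2 − (-4.5) = 6.5.
Perimeter = 2(8.5 + 6.5) = 30.

30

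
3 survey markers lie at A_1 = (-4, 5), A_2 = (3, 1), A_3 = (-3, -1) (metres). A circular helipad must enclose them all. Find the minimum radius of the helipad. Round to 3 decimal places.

4.081

Side lengths²: A_1A_2² = 65, A_1A_3² = 37, A_2A_3² = 40.
Since A_1A_2² = 65 < 40 + 37 = 77, the triangle is acute, so the smallest enclosing circle is the circumcircle.
Circumcentre = (-31/38, 93/38), r² = 12025/722.
r = √(12025/722) ≈ 4.081.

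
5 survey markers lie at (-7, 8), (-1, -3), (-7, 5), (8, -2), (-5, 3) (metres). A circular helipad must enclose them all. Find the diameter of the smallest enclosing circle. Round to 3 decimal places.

A smallest enclosing disk is always determined by at most three of the input points on its boundary.
The farthest pair is (-7, 8)–(8, -2) with squared distance 325. The circle on this segment as diameter has centre (0.5, 3) and r² = 325/4 = 81.25.
Check (-1, -3): distance² to centre = 38.25 ≤ 81.25, so it lies inside.
All remaining points lie in this disk, and no smaller disk contains both endpoints, so this is the minimum enclosing circle.
Diameter = 2r = 2√(81.25) ≈ 18.028.

18.028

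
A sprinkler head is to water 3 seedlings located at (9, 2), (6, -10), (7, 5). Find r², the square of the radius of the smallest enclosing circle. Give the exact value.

56.5

Call the three points A, B, C in the order given.
Side lengths²: AB² = 153, AC² = 13, BC² = 226.
Since BC² = 226 ≥ 153 + 13 = 166, the angle opposite BC is not acute, so the smallest enclosing circle has BC as diameter.
Centre = midpoint of BC = (6.5, -2.5), r² = 226/4 = 56.5.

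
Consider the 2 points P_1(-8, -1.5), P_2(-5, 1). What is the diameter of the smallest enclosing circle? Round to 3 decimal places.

3.905

The smallest circle enclosing two points has them as diameter endpoints.
Centre = midpoint = (-6.5, -0.25); r² = |P_1P_2|²/4 = 15.25/4 = 3.8125.
Diameter = 2r = 2√(3.8125) ≈ 3.905.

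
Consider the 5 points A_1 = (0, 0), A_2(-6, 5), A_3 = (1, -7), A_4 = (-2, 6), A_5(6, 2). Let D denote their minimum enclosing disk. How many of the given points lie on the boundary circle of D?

3

The minimum enclosing circle of a finite set is fixed by two of the points (as a diameter) or three (as a circumcircle).
The minimum enclosing circle is determined by three boundary points: A_2, A_3, A_5.
Their circumcentre is (-73/82, -5/82) with r² = 173893/3362.
The farthest remaining point A_4 is at distance² 127645/3362 ≤ 173893/3362.
The points at distance exactly r from the centre are A_2, A_3, A_5 — 3 points.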